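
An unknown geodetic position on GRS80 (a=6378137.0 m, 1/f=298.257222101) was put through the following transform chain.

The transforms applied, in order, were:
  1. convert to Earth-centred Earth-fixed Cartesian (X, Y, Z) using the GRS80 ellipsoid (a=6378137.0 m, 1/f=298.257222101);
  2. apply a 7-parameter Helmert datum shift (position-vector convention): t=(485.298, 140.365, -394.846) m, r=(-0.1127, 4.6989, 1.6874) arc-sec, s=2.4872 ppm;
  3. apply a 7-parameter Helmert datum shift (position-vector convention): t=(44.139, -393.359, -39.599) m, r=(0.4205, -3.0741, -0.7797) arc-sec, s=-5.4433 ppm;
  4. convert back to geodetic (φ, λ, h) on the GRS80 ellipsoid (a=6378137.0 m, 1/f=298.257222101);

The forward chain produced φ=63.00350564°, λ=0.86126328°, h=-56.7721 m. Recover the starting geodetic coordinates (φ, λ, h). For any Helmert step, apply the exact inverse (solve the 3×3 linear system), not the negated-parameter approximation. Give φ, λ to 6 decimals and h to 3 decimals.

φ=63.009924°, λ=0.866342°, h=110.724 m

start: φ=63.003506°, λ=0.861263°, h=-56.772 m
→ ECEF (a=6378137.000, f=1/298.257222101): X=2902637.0531, Y=43635.3782, Z=5660104.9217
→ Helmert⁻¹: X=2902692.9040, Y=44051.4883, Z=5660131.9802
→ Helmert⁻¹: X=2902071.7935, Y=43884.1801, Z=5660578.8832
→ geod (Bowring, a=6378137.000): φ=63.00992400°, λ=0.86634200°, h=110.7240 m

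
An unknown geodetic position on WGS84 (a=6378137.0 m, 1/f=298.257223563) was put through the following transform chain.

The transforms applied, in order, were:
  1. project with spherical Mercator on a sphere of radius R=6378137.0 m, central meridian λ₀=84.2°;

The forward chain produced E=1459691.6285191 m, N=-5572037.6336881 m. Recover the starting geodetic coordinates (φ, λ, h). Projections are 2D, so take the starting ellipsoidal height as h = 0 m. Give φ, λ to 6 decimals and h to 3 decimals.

φ=-44.684814°, λ=97.312633°, h=0.000 m

start: E=1459691.6285, N=-5572037.6337 m
→ merc⁻¹: φ=-44.68481400°, λ=97.31263300°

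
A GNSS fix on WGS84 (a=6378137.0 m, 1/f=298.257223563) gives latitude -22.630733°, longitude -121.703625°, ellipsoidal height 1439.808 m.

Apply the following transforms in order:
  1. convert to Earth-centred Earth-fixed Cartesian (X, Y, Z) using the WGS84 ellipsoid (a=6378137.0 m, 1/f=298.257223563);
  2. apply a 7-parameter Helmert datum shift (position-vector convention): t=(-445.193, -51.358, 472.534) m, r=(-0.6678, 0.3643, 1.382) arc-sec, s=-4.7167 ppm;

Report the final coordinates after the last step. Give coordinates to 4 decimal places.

X=-3096426.6176 m, Y=-5012239.1938 m, Z=-2439074.0388 m

start: φ=-22.630733°, λ=-121.703625°, h=1439.808 m
→ ECEF (a=6378137.000, f=1/298.257223563): X=-3096025.3010, Y=-5012182.8348, Z=-2439579.7750
→ Helmert 7p (PV): X=-3096426.6176, Y=-5012239.1938, Z=-2439074.0388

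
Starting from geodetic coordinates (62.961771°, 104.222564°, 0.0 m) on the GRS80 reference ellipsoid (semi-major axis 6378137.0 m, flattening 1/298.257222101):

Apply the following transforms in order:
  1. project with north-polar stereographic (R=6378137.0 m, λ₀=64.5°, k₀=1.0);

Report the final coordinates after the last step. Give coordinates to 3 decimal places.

start: φ=62.961771°, λ=104.222564°, h=0.000 m
→ stereo (R=6378137.0, λ₀=64.5°): E=1960037.5356, N=-2358985.7346

E=1960037.536 m, N=-2358985.735 m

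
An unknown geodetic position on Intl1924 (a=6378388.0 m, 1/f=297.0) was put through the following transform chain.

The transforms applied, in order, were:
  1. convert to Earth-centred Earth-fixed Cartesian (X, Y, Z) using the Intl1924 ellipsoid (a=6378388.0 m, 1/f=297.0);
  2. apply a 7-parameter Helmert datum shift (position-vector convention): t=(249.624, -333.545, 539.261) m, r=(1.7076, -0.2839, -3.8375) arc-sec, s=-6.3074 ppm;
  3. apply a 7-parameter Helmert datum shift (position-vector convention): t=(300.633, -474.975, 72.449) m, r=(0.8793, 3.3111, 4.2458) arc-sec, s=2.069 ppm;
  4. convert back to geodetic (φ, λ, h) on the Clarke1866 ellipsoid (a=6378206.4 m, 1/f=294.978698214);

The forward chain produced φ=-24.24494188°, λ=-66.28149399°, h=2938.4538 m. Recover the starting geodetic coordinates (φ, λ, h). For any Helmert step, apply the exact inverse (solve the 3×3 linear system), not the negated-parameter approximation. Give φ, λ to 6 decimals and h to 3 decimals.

φ=-24.251550°, λ=-66.283150°, h=2133.451 m

start: φ=-24.244942°, λ=-66.281494°, h=2938.454 m
→ ECEF (a=6378206.400, f=1/294.978698214): X=2341716.3734, Y=-5329900.7375, Z=-2604100.6594
→ Helmert⁻¹: X=2341342.9958, Y=-5329474.0319, Z=-2604107.4162
→ Helmert⁻¹: X=2341203.7006, Y=-5329152.1055, Z=-2604622.2099
→ geod (Bowring, a=6378388.000): φ=-24.25155000°, λ=-66.28315000°, h=2133.4510 m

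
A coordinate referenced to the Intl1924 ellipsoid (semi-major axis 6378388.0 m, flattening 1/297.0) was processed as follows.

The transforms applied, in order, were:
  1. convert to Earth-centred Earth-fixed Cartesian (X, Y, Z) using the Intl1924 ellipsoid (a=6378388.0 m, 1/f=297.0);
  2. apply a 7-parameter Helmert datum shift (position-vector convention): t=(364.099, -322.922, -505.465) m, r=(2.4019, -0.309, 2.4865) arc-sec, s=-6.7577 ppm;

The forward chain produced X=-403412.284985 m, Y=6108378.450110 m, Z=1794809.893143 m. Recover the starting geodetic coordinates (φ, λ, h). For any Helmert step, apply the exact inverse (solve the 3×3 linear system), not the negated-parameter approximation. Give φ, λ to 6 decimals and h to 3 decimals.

start: X=-403412.2850, Y=6108378.4501, Z=1794809.8931 m
→ Helmert⁻¹: X=-403702.7826, Y=6108768.4251, Z=1795256.9602
→ geod (Bowring, a=6378388.000): φ=16.44797300°, λ=93.78093900°, h=3208.7890 m

φ=16.447973°, λ=93.780939°, h=3208.789 m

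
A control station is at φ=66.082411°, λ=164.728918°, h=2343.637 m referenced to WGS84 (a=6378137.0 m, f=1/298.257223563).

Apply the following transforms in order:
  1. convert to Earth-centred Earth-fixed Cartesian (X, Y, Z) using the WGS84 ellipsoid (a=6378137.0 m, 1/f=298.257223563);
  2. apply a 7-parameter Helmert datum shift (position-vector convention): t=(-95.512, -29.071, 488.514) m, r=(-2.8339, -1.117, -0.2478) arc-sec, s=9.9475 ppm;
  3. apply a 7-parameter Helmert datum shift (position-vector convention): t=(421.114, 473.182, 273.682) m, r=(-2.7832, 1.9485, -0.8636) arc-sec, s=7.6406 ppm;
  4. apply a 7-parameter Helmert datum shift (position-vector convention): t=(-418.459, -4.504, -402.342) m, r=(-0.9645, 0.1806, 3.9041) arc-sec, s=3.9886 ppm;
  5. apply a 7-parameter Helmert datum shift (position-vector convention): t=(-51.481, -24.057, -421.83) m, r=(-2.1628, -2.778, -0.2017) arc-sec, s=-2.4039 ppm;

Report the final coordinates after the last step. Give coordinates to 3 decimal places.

start: φ=66.082411°, λ=164.728918°, h=2343.637 m
→ ECEF (a=6378137.000, f=1/298.257223563): X=-2502457.0922, Y=683237.4286, Z=5809821.6087
→ Helmert 7p (PV): X=-2502608.1392, Y=683297.9832, Z=5810344.9768
→ Helmert 7p (PV): X=-2502148.3974, Y=683865.2657, Z=5810677.4746
→ Helmert 7p (PV): X=-2502584.6927, Y=683843.3004, Z=5810297.3021
→ Helmert 7p (PV): X=-2502707.7427, Y=683880.9708, Z=5809820.6292

X=-2502707.743 m, Y=683880.971 m, Z=5809820.629 m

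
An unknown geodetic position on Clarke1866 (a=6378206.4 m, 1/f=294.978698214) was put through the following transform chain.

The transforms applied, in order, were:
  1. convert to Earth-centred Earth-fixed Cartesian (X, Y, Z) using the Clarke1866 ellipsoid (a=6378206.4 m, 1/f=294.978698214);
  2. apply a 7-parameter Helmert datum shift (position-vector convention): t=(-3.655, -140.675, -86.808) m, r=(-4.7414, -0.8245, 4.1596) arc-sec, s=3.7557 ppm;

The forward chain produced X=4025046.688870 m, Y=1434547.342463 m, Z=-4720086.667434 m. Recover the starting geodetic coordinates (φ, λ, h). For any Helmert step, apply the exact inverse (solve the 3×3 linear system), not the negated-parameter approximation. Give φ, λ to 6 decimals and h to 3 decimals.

φ=-48.038211°, λ=19.618389°, h=606.961 m

start: X=4025046.6889, Y=1434547.3425, Z=-4720086.6674 m
→ Helmert⁻¹: X=4025045.2928, Y=1434709.9565, Z=-4719965.2423
→ geod (Bowring, a=6378206.400): φ=-48.03821100°, λ=19.61838900°, h=606.9610 m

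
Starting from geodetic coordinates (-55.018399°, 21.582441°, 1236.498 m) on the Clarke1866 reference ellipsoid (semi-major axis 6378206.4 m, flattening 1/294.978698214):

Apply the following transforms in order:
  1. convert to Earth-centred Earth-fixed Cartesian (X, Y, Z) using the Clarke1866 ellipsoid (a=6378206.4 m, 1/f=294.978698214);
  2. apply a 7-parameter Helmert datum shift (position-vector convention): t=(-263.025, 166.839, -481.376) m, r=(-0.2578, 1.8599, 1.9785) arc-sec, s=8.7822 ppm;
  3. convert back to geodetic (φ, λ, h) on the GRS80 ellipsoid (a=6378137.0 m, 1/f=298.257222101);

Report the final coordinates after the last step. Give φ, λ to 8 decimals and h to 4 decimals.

φ=-55.02071987°, λ=21.58710316°, h=1491.8207 m

start: φ=-55.018399°, λ=21.582441°, h=1236.498 m
→ ECEF (a=6378206.400, f=1/294.978698214): X=3408747.2018, Y=1348410.2272, Z=-5203369.0422
→ Helmert 7p (PV): X=3408454.2595, Y=1348615.1019, Z=-5203928.5376
→ geod (Bowring, a=6378137.000): φ=-55.02071987°, λ=21.58710316°, h=1491.8207 m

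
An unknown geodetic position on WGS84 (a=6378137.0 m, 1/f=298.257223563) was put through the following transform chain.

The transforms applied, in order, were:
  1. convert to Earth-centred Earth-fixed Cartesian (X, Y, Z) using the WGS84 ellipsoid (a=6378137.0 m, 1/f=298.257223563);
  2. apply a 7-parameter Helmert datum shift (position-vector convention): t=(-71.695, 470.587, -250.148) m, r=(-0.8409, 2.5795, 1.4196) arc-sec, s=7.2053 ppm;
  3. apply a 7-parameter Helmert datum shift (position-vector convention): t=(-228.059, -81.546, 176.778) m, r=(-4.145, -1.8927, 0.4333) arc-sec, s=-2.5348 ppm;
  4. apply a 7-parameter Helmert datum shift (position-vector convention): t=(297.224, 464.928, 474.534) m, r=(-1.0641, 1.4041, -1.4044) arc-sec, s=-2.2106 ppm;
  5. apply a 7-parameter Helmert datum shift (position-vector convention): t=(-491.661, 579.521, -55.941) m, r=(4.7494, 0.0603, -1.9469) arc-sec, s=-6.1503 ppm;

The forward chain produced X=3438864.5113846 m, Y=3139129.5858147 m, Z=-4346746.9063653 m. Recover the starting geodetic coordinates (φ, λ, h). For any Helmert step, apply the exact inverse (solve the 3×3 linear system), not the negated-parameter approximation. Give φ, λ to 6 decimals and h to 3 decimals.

start: X=3438864.5114, Y=3139129.5858, Z=-4346746.9064 m
→ Helmert⁻¹: X=3439348.9725, Y=3138501.7434, Z=-4346788.9598
→ Helmert⁻¹: X=3439067.5773, Y=3138089.5949, Z=-4347233.5042
→ Helmert⁻¹: X=3439271.0549, Y=3138259.2338, Z=-4347389.7960
→ Helmert⁻¹: X=3439393.9271, Y=3137760.0890, Z=-4347052.5215
→ geod (Bowring, a=6378137.000): φ=-43.22880900°, λ=42.37420700°, h=1452.3900 m

φ=-43.228809°, λ=42.374207°, h=1452.390 m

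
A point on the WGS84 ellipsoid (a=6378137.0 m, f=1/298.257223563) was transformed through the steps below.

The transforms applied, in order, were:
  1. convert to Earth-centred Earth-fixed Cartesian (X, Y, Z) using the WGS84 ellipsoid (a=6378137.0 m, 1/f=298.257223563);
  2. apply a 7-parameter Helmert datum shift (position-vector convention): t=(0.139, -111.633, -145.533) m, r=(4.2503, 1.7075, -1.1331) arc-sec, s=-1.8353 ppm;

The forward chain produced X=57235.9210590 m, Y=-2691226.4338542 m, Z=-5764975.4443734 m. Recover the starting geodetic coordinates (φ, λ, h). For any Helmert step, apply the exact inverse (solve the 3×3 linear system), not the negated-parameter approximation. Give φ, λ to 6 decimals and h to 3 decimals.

φ=-65.117102°, λ=-88.780316°, h=1729.627 m

start: X=57235.9211, Y=-2691226.4339, Z=-5764975.4444 m
→ Helmert⁻¹: X=57298.3932, Y=-2691238.2145, Z=-5764784.5615
→ geod (Bowring, a=6378137.000): φ=-65.11710200°, λ=-88.78031600°, h=1729.6270 m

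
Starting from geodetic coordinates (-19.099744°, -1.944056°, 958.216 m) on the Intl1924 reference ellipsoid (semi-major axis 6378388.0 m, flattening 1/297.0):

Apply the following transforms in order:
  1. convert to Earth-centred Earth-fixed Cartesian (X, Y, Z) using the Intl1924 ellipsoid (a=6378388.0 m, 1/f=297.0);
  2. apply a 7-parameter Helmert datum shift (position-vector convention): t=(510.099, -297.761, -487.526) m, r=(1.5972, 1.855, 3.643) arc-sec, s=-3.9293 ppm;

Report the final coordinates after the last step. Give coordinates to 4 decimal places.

start: φ=-19.099744°, λ=-1.944056°, h=958.216 m
→ ECEF (a=6378388.000, f=1/297.0): X=6026865.0405, Y=-204571.1145, Z=-2074124.9621
→ Helmert 7p (PV): X=6027336.4181, Y=-204745.5663, Z=-2074660.1234

X=6027336.4181 m, Y=-204745.5663 m, Z=-2074660.1234 m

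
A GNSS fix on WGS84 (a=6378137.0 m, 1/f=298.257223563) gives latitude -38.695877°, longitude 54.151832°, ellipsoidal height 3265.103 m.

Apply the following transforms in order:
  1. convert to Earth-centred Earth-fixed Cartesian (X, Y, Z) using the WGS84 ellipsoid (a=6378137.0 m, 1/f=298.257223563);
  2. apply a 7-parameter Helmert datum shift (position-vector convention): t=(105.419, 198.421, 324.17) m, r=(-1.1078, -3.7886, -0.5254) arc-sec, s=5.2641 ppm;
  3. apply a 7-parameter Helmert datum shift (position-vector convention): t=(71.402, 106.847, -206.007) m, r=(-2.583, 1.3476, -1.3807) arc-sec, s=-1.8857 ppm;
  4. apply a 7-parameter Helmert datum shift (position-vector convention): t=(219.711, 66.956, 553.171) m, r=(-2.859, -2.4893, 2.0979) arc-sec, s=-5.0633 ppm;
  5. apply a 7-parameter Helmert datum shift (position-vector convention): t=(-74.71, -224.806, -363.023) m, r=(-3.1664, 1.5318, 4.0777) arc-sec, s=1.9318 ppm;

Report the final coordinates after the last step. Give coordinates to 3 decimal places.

start: φ=-38.695877°, λ=54.151832°, h=3265.103 m
→ ECEF (a=6378137.000, f=1/298.257223563): X=2920614.1750, Y=4042364.1263, Z=-3968064.4591
→ Helmert 7p (PV): X=2920818.1496, Y=4042555.0756, Z=-3967729.2430
→ Helmert 7p (PV): X=2920885.1814, Y=4042585.0614, Z=-3967997.4745
→ Helmert 7p (PV): X=2921096.8740, Y=4042606.2570, Z=-3967444.9952
→ Helmert 7p (PV): X=2920918.4237, Y=4042386.1036, Z=-3967899.4344

X=2920918.424 m, Y=4042386.104 m, Z=-3967899.434 m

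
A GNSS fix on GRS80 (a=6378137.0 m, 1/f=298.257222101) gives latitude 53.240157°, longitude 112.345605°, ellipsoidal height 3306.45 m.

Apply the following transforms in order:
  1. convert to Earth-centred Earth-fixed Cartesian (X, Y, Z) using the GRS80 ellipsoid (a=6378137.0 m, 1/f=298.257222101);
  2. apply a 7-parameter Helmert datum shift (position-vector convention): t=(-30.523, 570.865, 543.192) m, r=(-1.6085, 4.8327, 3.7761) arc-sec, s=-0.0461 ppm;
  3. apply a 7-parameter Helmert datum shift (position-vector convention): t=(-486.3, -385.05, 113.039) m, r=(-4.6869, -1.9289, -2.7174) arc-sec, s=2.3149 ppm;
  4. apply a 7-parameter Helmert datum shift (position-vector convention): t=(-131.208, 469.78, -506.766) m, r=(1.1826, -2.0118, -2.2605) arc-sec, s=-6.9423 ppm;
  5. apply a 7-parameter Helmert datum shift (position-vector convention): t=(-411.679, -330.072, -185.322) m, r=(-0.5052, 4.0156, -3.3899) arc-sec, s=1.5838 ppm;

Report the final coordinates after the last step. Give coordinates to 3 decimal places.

start: φ=53.240157°, λ=112.345605°, h=3306.450 m
→ ECEF (a=6378137.000, f=1/298.257222101): X=-1455103.0092, Y=3539879.5358, Z=5089232.2289
→ Helmert 7p (PV): X=-1455079.0312, Y=3540463.2859, Z=5089781.6740
→ Helmert 7p (PV): X=-1455569.6538, Y=3540221.2555, Z=5089812.4388
→ Helmert 7p (PV): X=-1455701.6021, Y=3540653.2282, Z=5089276.4384
→ Helmert 7p (PV): X=-1455958.3179, Y=3540365.1530, Z=5089118.8447

X=-1455958.318 m, Y=3540365.153 m, Z=5089118.845 m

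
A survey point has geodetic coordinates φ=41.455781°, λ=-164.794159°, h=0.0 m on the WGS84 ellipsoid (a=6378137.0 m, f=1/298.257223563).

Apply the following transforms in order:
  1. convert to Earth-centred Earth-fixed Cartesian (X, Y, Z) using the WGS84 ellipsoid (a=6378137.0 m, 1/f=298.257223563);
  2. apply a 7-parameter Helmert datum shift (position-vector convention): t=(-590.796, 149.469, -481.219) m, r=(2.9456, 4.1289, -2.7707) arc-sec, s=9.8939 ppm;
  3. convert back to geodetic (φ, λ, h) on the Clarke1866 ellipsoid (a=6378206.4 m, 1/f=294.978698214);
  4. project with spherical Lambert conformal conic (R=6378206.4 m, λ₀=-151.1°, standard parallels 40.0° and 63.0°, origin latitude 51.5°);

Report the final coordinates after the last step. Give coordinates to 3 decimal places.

E=-1130973.290 m, N=-995248.822 m

start: φ=41.455781°, λ=-164.794159°, h=0.000 m
→ ECEF (a=6378137.000, f=1/298.257223563): X=-4619628.7471, Y=-1255631.0763, Z=4200492.8053
→ Helmert 7p (PV): X=-4620198.0319, Y=-1255491.9619, Z=4200127.6883
→ geod (Bowring, a=6378206.400): φ=41.45238485°, λ=-164.79755242°, h=177.3507 m
→ lcc (R=6378206.4, λ₀=-151.1°): E=-1130973.2896, N=-995248.8222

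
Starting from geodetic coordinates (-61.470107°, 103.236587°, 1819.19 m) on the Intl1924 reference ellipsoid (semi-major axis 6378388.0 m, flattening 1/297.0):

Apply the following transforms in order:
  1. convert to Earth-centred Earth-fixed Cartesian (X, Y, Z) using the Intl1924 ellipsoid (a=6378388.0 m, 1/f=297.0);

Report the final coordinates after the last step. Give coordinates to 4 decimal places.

start: φ=-61.470107°, λ=103.236587°, h=1819.190 m
→ ECEF (a=6378388.000, f=1/297.0): X=-699564.0923, Y=2974063.0350, Z=-5582271.5209

X=-699564.0923 m, Y=2974063.0350 m, Z=-5582271.5209 m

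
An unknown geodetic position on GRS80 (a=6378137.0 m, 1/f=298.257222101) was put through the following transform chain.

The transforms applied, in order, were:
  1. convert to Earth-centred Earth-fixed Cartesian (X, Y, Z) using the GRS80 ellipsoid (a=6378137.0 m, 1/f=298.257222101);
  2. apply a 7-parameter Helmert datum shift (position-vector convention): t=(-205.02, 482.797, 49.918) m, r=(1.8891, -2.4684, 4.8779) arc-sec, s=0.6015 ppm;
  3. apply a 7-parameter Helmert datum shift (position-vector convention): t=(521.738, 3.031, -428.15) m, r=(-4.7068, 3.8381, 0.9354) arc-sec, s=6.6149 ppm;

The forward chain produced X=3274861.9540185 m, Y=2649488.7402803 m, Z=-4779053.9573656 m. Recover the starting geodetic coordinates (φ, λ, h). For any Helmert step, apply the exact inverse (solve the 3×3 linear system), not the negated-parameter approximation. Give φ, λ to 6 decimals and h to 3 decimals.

φ=-48.797325°, λ=38.970561°, h=3776.721 m

start: X=3274861.9540, Y=2649488.7403, Z=-4779053.9574 m
→ Helmert⁻¹: X=3274419.4884, Y=2649562.3750, Z=-4778472.8073
→ Helmert⁻¹: X=3274627.9972, Y=2648956.7786, Z=-4778583.2998
→ geod (Bowring, a=6378137.000): φ=-48.79732500°, λ=38.97056100°, h=3776.7210 m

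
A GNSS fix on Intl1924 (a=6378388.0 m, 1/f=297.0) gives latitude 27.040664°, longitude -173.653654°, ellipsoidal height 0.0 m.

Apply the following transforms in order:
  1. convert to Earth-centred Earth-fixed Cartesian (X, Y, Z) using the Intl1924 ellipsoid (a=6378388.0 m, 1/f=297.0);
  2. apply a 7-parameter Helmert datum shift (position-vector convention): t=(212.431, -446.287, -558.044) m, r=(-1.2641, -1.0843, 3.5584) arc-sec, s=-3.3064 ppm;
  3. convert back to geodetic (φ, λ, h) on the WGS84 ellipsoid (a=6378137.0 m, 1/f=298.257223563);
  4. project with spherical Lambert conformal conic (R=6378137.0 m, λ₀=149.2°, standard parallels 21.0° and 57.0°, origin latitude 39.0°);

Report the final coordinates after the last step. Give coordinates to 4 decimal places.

E=3483877.5216 m, N=-543224.0428 m

start: φ=27.040664°, λ=-173.653654°, h=0.000 m
→ ECEF (a=6378388.000, f=1/297.0): X=-5650240.7608, Y=-628418.9326, Z=2882269.2547
→ Helmert 7p (PV): X=-5650013.9582, Y=-628942.9532, Z=2881675.8297
→ geod (Bowring, a=6378137.000): φ=27.03591430°, λ=-173.64815231°, h=-186.7525 m
→ lcc (R=6378137.0, λ₀=149.2°): E=3483877.5216, N=-543224.0428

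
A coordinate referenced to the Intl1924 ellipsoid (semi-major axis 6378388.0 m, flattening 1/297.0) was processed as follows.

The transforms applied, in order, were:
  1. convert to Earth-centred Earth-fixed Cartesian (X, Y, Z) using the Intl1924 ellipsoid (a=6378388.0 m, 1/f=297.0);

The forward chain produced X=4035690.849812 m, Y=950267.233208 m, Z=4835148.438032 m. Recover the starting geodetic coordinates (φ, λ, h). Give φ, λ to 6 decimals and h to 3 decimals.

start: X=4035690.8498, Y=950267.2332, Z=4835148.4380 m
→ geod (Bowring, a=6378388.000): φ=49.57823900°, λ=13.24984100°, h=3352.8290 m

φ=49.578239°, λ=13.249841°, h=3352.829 m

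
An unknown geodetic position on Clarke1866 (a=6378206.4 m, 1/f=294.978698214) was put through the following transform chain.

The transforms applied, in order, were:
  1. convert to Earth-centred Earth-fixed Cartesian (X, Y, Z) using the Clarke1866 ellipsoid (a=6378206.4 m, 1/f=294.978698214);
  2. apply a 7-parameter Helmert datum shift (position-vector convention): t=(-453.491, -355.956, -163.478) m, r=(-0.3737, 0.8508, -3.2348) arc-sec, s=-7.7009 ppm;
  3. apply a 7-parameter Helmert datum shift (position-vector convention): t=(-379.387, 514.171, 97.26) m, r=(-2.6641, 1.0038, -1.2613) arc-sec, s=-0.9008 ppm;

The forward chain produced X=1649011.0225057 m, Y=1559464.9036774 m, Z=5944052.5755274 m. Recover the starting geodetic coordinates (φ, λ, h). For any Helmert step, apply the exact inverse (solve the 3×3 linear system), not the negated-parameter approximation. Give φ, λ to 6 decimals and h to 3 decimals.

φ=69.227917°, λ=43.384558°, h=3589.715 m

start: X=1649011.0225, Y=1559464.9037, Z=5944052.5755 m
→ Helmert⁻¹: X=1649353.4360, Y=1558885.4506, Z=5943988.8310
→ Helmert⁻¹: X=1649770.6598, Y=1559268.5178, Z=5944207.7146
→ geod (Bowring, a=6378206.400): φ=69.22791700°, λ=43.38455800°, h=3589.7150 m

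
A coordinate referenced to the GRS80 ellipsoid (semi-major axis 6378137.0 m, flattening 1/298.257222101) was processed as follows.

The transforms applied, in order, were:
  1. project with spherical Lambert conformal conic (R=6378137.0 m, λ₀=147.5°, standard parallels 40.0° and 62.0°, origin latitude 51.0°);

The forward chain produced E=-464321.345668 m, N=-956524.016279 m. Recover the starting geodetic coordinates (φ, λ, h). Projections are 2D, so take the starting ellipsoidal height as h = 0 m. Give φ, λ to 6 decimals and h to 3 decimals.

start: E=-464321.3457, N=-956524.0163 m
→ lcc⁻¹: φ=42.12073700°, λ=141.83628500°

φ=42.120737°, λ=141.836285°, h=0.000 m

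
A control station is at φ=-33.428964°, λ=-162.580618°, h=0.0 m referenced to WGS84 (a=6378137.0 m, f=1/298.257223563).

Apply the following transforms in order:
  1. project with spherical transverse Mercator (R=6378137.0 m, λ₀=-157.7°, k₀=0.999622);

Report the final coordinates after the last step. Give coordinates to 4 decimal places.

start: φ=-33.428964°, λ=-162.580618°, h=0.000 m
→ tm (R=6378137.0, λ₀=-157.7°): E=-453471.9755, N=-3730544.1676

E=-453471.9755 m, N=-3730544.1676 m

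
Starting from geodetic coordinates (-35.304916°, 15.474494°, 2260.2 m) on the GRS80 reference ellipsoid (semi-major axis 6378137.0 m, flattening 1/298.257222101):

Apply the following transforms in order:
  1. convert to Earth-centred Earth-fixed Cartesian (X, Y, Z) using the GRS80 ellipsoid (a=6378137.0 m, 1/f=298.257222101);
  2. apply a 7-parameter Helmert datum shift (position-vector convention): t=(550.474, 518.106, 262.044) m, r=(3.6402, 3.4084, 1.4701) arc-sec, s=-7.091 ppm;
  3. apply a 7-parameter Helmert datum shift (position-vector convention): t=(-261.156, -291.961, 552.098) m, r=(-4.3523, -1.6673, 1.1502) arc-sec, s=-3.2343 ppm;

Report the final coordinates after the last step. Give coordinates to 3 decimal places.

X=5024016.026 m, Y=1391085.411 m, Z=-3666027.205 m

start: φ=-35.304916°, λ=15.474494°, h=2260.200 m
→ ECEF (a=6378137.000, f=1/298.257222101): X=5023827.2069, Y=1390822.4603, Z=-3666831.9905
→ Helmert 7p (PV): X=5024271.5526, Y=1391431.2223, Z=-3666602.4147
→ Helmert 7p (PV): X=5024016.0257, Y=1391085.4108, Z=-3666027.2051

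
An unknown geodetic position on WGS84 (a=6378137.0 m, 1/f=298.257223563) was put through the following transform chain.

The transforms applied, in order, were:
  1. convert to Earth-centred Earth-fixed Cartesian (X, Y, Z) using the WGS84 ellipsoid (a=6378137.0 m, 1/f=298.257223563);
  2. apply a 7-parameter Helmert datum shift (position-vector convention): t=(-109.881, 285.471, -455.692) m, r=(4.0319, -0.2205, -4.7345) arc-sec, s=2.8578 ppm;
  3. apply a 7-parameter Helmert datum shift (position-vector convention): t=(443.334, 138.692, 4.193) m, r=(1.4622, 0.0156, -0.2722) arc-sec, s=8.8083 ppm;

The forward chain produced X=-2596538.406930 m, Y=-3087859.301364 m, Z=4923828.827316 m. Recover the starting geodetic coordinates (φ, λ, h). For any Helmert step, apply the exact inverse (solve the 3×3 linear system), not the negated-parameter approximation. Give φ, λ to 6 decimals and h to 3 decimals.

start: X=-2596538.4069, Y=-3087859.3014, Z=4923828.8273 m
→ Helmert⁻¹: X=-2596955.1635, Y=-3087939.3161, Z=4923802.9580
→ Helmert⁻¹: X=-2596761.7126, Y=-3088179.3100, Z=4924307.7187
→ geod (Bowring, a=6378137.000): φ=50.85820700°, λ=-130.05952000°, h=909.2200 m

φ=50.858207°, λ=-130.059520°, h=909.220 m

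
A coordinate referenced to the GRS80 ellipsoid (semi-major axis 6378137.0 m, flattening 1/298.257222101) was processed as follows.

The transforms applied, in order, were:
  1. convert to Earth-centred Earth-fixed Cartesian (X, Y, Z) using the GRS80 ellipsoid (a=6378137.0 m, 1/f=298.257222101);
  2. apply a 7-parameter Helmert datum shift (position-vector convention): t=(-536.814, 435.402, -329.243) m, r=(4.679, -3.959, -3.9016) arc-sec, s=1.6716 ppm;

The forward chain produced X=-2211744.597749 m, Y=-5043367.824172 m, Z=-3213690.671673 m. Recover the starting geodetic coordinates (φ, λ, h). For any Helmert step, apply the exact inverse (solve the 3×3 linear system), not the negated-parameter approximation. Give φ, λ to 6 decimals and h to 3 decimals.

φ=-30.428876°, λ=-113.671887°, h=3437.397 m

start: X=-2211744.5977, Y=-5043367.8242, Z=-3213690.6717 m
→ Helmert⁻¹: X=-2211170.3529, Y=-5043909.5099, Z=-3213199.1983
→ geod (Bowring, a=6378137.000): φ=-30.42887600°, λ=-113.67188700°, h=3437.3970 m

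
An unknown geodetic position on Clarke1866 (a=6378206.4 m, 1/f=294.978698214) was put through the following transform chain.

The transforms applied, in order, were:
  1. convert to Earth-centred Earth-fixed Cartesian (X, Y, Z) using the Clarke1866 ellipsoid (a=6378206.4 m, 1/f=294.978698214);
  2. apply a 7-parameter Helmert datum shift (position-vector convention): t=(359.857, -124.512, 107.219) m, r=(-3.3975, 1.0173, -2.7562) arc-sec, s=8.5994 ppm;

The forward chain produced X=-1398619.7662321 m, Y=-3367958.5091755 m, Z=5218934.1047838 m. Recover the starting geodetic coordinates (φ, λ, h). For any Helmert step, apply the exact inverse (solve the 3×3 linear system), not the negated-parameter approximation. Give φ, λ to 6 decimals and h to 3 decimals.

φ=55.236131°, λ=-112.556818°, h=3048.840 m

start: X=-1398619.7662, Y=-3367958.5092, Z=5218934.1048 m
→ Helmert⁻¹: X=-1398948.3283, Y=-3367909.6898, Z=5218719.6331
→ geod (Bowring, a=6378206.400): φ=55.23613100°, λ=-112.55681800°, h=3048.8400 m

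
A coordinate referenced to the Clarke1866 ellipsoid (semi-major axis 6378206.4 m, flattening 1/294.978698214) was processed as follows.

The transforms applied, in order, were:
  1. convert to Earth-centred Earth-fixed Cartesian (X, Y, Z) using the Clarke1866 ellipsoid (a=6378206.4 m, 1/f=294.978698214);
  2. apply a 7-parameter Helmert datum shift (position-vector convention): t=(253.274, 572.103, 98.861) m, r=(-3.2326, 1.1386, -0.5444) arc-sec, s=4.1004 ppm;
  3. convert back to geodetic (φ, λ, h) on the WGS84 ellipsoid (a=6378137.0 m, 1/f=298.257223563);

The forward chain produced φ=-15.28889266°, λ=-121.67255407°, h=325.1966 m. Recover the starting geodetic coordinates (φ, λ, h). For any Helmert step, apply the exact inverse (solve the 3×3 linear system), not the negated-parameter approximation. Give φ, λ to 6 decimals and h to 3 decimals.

φ=-15.290304°, λ=-121.671668°, h=870.325 m

start: φ=-15.288893°, λ=-121.672554°, h=325.197 m
→ ECEF (a=6378137.000, f=1/298.257223563): X=-3231323.6406, Y=-5237568.9896, Z=-1671041.6899
→ Helmert⁻¹: X=-3231540.6135, Y=-5238101.9516, Z=-1671233.6290
→ geod (Bowring, a=6378206.400): φ=-15.29030400°, λ=-121.67166800°, h=870.3250 m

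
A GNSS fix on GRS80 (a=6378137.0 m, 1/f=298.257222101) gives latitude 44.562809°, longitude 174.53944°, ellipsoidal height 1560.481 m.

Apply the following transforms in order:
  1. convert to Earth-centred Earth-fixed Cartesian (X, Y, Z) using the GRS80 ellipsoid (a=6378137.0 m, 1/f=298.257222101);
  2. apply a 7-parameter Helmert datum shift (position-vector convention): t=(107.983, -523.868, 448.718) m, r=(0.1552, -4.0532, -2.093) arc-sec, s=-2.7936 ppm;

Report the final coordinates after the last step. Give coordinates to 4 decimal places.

start: φ=44.562809°, λ=174.539440°, h=1560.481 m
→ ECEF (a=6378137.000, f=1/298.257222101): X=-4532263.8771, Y=433258.8380, Z=4453958.6143
→ Helmert 7p (PV): X=-4532226.3586, Y=432776.3978, Z=4454306.1549

X=-4532226.3586 m, Y=432776.3978 m, Z=4454306.1549 m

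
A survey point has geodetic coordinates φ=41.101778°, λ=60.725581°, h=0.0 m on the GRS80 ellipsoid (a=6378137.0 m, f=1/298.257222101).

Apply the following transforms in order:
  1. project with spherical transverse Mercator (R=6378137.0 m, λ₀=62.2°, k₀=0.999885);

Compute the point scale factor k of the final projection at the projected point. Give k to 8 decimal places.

start: φ=41.101778°, λ=60.725581°, h=0.000 m
→ into tm (λ₀=62.2°): φ=41.10177800°, λ−λ₀=-1.47441900°
scale k = 1.00007300

1.00007300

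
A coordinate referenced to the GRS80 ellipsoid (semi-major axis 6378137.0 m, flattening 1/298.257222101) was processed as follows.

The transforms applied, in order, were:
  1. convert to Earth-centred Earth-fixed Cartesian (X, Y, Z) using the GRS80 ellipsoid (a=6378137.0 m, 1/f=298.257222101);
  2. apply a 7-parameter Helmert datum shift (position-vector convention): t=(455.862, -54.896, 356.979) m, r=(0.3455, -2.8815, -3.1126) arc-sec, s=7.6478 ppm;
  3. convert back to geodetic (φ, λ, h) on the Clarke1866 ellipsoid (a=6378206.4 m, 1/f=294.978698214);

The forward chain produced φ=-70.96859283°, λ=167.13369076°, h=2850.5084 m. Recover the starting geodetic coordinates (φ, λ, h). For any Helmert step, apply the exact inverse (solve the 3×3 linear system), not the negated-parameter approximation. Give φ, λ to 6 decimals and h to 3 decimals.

start: φ=-70.968593°, λ=167.133691°, h=2850.508 m
→ ECEF (a=6378206.400, f=1/294.978698214): X=-2034692.8237, Y=464747.8471, Z=-6009651.4197
→ Helmert⁻¹: X=-2035224.0929, Y=464758.4094, Z=-6009934.7823
→ geod (Bowring, a=6378137.000): φ=-70.96369700°, λ=167.13665500°, h=3144.9240 m

φ=-70.963697°, λ=167.136655°, h=3144.924 m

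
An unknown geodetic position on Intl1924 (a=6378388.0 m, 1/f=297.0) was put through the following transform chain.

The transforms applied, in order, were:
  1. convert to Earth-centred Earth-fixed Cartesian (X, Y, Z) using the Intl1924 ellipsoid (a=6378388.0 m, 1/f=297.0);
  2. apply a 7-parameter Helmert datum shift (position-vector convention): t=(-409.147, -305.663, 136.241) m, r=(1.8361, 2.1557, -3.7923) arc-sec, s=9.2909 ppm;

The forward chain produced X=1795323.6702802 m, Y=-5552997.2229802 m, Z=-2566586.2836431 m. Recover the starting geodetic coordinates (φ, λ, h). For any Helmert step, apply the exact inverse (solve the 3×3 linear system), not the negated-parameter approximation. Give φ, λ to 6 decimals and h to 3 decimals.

start: X=1795323.6703, Y=-5552997.2230, Z=-2566586.2836 m
→ Helmert⁻¹: X=1795845.0460, Y=-5552629.8006, Z=-2566630.4815
→ geod (Bowring, a=6378388.000): φ=-23.88295100°, λ=-72.07762900°, h=399.6820 m

φ=-23.882951°, λ=-72.077629°, h=399.682 m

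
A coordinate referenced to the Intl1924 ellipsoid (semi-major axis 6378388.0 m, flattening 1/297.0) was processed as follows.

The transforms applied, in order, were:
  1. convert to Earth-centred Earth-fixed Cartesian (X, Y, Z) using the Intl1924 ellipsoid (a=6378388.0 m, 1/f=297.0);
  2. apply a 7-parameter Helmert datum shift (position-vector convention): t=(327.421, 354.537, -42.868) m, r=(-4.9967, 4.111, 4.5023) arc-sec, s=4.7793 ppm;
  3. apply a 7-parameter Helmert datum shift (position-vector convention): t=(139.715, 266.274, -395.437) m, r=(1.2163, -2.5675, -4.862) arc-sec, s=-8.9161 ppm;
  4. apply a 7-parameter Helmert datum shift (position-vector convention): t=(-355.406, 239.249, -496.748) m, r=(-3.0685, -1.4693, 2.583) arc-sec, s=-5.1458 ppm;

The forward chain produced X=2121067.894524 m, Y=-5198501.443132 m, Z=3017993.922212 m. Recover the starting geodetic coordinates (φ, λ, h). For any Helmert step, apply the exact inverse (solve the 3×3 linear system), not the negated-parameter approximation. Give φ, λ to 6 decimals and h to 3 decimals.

φ=28.423210°, λ=-67.809176°, h=1906.806 m

start: X=2121067.8945, Y=-5198501.4431, Z=3017993.9222 m
→ Helmert⁻¹: X=2121390.6146, Y=-5198838.9130, Z=3018413.7508
→ Helmert⁻¹: X=2121429.9413, Y=-5199083.7361, Z=3018840.3553
→ Helmert⁻¹: X=2120918.7223, Y=-5199532.8476, Z=3018785.1095
→ geod (Bowring, a=6378388.000): φ=28.42321000°, λ=-67.80917600°, h=1906.8060 m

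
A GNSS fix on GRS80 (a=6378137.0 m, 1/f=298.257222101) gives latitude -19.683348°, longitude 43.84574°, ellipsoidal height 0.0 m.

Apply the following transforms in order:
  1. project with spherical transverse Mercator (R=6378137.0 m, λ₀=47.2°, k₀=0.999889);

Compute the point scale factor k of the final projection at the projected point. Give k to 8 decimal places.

1.00140978

start: φ=-19.683348°, λ=43.845740°, h=0.000 m
→ into tm (λ₀=47.2°): φ=-19.68334800°, λ−λ₀=-3.35426000°
scale k = 1.00140978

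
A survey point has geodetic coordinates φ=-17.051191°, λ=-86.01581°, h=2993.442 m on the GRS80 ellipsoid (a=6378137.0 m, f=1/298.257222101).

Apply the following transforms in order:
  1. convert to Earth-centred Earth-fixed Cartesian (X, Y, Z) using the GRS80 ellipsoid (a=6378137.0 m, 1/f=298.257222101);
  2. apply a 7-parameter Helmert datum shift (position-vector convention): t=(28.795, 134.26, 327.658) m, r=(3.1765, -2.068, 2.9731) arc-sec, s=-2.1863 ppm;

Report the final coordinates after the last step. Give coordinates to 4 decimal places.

start: φ=-17.051191°, λ=-86.015810°, h=2993.442 m
→ ECEF (a=6378137.000, f=1/298.257222101): X=424001.5427, Y=-6087643.8612, Z=-1859128.1608
→ Helmert 7p (PV): X=424135.7972, Y=-6087461.5495, Z=-1858885.9373

X=424135.7972 m, Y=-6087461.5495 m, Z=-1858885.9373 m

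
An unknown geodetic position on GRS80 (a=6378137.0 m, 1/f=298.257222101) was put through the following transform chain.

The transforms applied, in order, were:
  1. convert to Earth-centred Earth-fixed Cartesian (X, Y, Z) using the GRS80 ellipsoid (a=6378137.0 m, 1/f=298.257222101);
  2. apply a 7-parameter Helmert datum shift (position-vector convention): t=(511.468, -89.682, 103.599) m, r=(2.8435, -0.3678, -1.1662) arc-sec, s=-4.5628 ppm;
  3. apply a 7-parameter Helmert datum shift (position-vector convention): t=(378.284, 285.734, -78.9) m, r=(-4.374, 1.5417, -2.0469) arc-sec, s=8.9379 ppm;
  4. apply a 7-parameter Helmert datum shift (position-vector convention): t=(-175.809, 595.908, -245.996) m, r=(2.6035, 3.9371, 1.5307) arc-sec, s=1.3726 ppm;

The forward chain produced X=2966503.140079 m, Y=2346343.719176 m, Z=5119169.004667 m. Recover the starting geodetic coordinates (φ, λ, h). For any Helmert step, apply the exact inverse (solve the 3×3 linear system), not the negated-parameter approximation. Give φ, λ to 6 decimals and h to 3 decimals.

start: X=2966503.1401, Y=2346343.7192, Z=5119169.0047 m
→ Helmert⁻¹: X=2966594.5675, Y=2345787.1943, Z=5119434.9901
→ Helmert⁻¹: X=2966128.2317, Y=2345401.3678, Z=5119540.0388
→ Helmert⁻¹: X=2965626.1622, Y=2345589.0939, Z=5119422.1752
→ geod (Bowring, a=6378137.000): φ=53.73490800°, λ=38.34136800°, h=94.6900 m

φ=53.734908°, λ=38.341368°, h=94.690 m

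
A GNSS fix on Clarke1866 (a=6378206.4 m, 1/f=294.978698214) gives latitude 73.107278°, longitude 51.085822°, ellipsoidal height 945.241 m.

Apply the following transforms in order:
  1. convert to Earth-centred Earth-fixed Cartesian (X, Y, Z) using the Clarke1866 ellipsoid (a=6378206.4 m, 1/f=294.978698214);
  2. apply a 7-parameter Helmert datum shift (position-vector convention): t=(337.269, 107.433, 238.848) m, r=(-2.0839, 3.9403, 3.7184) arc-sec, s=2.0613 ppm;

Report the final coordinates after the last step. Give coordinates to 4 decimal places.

X=1168439.7260 m, Y=1446990.8004 m, Z=6081670.1272 m

start: φ=73.107278°, λ=51.085822°, h=945.241 m
→ ECEF (a=6378206.400, f=1/294.978698214): X=1168009.9563, Y=1446797.8877, Z=6081455.6733
→ Helmert 7p (PV): X=1168439.7260, Y=1446990.8004, Z=6081670.1272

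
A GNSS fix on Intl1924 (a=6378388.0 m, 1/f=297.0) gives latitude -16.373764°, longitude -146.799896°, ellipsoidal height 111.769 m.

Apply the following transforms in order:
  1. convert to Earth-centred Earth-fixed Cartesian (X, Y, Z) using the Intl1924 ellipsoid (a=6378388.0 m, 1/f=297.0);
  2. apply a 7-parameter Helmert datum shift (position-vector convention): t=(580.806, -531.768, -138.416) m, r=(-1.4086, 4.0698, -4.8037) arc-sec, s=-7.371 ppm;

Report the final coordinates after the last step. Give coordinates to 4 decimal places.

X=-5121693.9890 m, Y=-3352286.5103 m, Z=-1786503.4711 m

start: φ=-16.373764°, λ=-146.799896°, h=111.769 m
→ ECEF (a=6378388.000, f=1/297.0): X=-5122199.2401, Y=-3351886.5390, Z=-1786502.1786
→ Helmert 7p (PV): X=-5121693.9890, Y=-3352286.5103, Z=-1786503.4711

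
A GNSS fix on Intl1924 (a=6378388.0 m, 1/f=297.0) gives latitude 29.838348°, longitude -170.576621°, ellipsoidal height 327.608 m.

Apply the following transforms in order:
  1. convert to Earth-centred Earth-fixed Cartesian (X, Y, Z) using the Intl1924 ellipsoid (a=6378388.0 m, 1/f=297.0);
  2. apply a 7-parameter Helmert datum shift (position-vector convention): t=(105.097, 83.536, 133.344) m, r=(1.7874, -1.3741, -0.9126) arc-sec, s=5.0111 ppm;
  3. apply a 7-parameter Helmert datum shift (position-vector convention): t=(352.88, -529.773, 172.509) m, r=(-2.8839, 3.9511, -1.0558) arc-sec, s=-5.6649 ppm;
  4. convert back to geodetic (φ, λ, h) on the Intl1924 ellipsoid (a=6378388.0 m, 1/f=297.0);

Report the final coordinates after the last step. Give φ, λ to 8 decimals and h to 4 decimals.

φ=29.84319984°, λ=-170.57194135°, h=147.3724 m

start: φ=29.838348°, λ=-170.576621°, h=327.608 m
→ ECEF (a=6378388.000, f=1/297.0): X=-5462986.8301, Y=-906681.9722, Z=3155050.9149
→ Helmert 7p (PV): X=-5462934.1387, Y=-906606.1495, Z=3155155.8186
→ Helmert 7p (PV): X=-5462494.5142, Y=-907058.7102, Z=3155427.7742
→ geod (Bowring, a=6378388.000): φ=29.84319984°, λ=-170.57194135°, h=147.3724 m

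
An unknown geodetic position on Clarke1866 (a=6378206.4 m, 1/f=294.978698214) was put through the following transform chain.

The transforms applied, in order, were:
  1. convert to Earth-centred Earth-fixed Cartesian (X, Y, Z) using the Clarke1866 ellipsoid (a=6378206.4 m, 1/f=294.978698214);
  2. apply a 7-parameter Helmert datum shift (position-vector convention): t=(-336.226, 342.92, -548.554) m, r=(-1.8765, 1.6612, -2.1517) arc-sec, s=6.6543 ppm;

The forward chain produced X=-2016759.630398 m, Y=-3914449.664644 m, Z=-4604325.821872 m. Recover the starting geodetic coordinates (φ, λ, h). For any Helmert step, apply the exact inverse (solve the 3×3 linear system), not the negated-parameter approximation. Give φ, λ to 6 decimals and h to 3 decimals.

φ=-46.468112°, λ=-117.251221°, h=3810.652 m

start: X=-2016759.6304, Y=-3914449.6646, Z=-4604325.8219 m
→ Helmert⁻¹: X=-2016332.0713, Y=-3914745.6853, Z=-4603798.4867
→ geod (Bowring, a=6378206.400): φ=-46.46811200°, λ=-117.25122100°, h=3810.6520 m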